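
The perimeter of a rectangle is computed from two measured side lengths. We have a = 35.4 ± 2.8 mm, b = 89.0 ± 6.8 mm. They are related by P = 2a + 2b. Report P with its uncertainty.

For a sum/difference, combine absolute errors in quadrature:
  (2·δa)² = 31.4;  (2·δb)² = 185
δP = √(216) = 14.7 mm
P = 249 mm.

249 ± 14.7 mm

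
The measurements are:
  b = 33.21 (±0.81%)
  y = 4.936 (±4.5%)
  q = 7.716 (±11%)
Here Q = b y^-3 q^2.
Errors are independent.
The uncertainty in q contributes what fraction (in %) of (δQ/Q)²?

(δQ/Q)² = (1·δb/b)² + (-3·δy/y)² + (2·δq/q)²
  b term: (1×0.00810)² = 6.56e-05
  y term: (-3×0.0450)² = 0.0182
  q term: (2×0.110)² = 0.0484
Total = 0.0667. Share from q = 0.0484/0.0667 = 0.726.

72.6%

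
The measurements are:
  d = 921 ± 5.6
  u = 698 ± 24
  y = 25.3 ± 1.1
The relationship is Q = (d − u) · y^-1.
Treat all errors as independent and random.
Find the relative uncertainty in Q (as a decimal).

Let w = d − u = 223. δw = √(δd² + δu²) = √(31.4 + 576) = 24.6, so δw/w = 0.111.
Q is then a monomial in w, y:
δQ/Q = √((δw/w)² + (-1·δy/y)²) = √(0.0122 + 0.00189) = 0.119

0.119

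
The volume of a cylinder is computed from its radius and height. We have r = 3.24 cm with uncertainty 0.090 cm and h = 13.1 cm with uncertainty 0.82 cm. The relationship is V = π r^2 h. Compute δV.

36.2 cm^3

V is a product of powers, so relative uncertainties combine in quadrature:
  (2·δr/r)² = (2×0.0278)² = 0.00309;  (1·δh/h)² = (1×0.0626)² = 0.00392
δV/V = √(0.00700) = 0.0837
V = 432 cm^3, so δV = 0.0837 × 432 = 36.2 cm^3.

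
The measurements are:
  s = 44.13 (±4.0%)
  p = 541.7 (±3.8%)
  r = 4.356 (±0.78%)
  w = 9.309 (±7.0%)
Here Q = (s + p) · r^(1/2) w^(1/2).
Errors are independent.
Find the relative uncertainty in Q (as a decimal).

Let u = s + p = 585.8. δu = √(δs² + δp²) = √(3.12 + 424) = 20.7, so δu/u = 0.0353.
Q is then a monomial in u, r, w:
δQ/Q = √((δu/u)² + (½·δr/r)² + (½·δw/w)²) = √(0.00124 + 1.52e-05 + 0.00123) = 0.0498

0.0498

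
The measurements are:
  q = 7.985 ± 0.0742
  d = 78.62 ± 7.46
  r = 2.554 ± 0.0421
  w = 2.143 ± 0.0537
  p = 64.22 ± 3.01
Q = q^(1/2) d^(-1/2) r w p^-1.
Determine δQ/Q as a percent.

Products/powers → add relative errors in quadrature, weighted by exponent:
  (½·δq/q)² = (0.5×0.00929)² = 2.16e-05;  (−½·δd/d)² = (-0.5×0.0949)² = 0.00225;  (1·δr/r)² = (1×0.0165)² = 0.000272;  (1·δw/w)² = (1×0.0251)² = 0.000628;  (-1·δp/p)² = (-1×0.0469)² = 0.00220
δQ/Q = √(0.00537) = 0.0733

7.33%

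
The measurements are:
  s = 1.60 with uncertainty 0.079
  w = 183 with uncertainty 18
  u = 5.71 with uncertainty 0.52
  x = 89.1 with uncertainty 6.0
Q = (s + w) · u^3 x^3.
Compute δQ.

8.59e+09

Let h = s + w = 185. δh = √(δs² + δw²) = √(0.00624 + 324) = 18.0, so δh/h = 0.0975.
Q is then a monomial in h, u, x:
δQ/Q = √((δh/h)² + (3·δu/u)² + (3·δx/x)²) = √(0.00951 + 0.0746 + 0.0408) = 0.353
Q = 2.43e+10, so δQ = 0.353 × 2.43e+10 = 8.59e+09.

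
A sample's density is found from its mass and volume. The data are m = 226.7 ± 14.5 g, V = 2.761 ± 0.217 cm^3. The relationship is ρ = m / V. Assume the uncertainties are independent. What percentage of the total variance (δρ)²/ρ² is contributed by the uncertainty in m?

(δρ/ρ)² = (1·δm/m)² + (-1·δV/V)²
  m term: (1×0.0640)² = 0.00409
  V term: (-1×0.0786)² = 0.00618
Total = 0.0103. Share from m = 0.00409/0.0103 = 0.398.

39.8%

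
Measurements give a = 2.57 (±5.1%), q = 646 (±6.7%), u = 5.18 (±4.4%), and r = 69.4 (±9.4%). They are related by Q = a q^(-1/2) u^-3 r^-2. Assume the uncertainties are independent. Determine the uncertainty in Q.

Products/powers → add relative errors in quadrature, weighted by exponent:
  (1·δa/a)² = (1×0.0510)² = 0.00260;  (−½·δq/q)² = (-0.5×0.0670)² = 0.00112;  (-3·δu/u)² = (-3×0.0440)² = 0.0174;  (-2·δr/r)² = (-2×0.0940)² = 0.0353
δQ/Q = √(0.0565) = 0.238
Q = 1.51e-07, so δQ = 0.238 × 1.51e-07 = 3.59e-08.

3.59e-08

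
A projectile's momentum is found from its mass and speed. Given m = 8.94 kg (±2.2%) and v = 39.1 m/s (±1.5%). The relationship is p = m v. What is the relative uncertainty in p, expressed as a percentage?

2.66%

p is a product of powers, so relative uncertainties combine in quadrature:
  (1·δm/m)² = (1×0.0220)² = 0.000484;  (1·δv/v)² = (1×0.0150)² = 0.000225
δp/p = √(0.000709) = 0.0266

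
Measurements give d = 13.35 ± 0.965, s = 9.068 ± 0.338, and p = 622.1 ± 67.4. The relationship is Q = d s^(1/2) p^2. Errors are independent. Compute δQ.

Relative error in a monomial: (δQ/Q)² = Σ (nᵢ · δxᵢ/xᵢ)².
  (1·δd/d)² = (1×0.0723)² = 0.00523;  (½·δs/s)² = (0.5×0.0373)² = 0.000347;  (2·δp/p)² = (2×0.108)² = 0.0470
δQ/Q = √(0.0525) = 0.229
Q = 1.556e+07, so δQ = 0.229 × 1.556e+07 = 3.57e+06.

3.57e+06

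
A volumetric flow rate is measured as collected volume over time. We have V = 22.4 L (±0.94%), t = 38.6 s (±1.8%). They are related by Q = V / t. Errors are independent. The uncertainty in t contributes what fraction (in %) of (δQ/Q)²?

78.6%

(δQ/Q)² = (1·δV/V)² + (-1·δt/t)²
  V term: (1×0.00940)² = 8.84e-05
  t term: (-1×0.0180)² = 0.000324
Total = 0.000412. Share from t = 0.000324/0.000412 = 0.786.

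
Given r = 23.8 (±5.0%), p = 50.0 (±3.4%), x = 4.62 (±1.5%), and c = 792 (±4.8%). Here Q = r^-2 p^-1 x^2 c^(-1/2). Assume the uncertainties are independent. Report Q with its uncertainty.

(2.68 ± 0.301) × 10^-5

Each factor contributes (exponent × relative error)² to (δQ/Q)²:
  (-2·δr/r)² = (-2×0.0500)² = 0.0100;  (-1·δp/p)² = (-1×0.0340)² = 0.00116;  (2·δx/x)² = (2×0.0150)² = 0.000900;  (−½·δc/c)² = (-0.5×0.0480)² = 0.000576
δQ/Q = √(0.0126) = 0.112
Q = 2.68e-05, so δQ = 0.112 × 2.68e-05 = 3.01e-06.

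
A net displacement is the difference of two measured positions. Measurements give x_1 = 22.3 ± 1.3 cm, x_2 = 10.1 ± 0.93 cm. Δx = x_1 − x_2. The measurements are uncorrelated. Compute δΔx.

1.60 cm

Each term contributes (cᵢ δxᵢ)² to (δΔx)²:
  (δx_1)² = 1.69;  (δx_2)² = 0.865
δΔx = √(2.55) = 1.60 cm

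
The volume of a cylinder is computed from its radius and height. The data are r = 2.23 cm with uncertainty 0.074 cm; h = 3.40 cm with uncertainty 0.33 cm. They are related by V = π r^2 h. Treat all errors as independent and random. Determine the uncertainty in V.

6.25 cm^3

Each factor contributes (exponent × relative error)² to (δV/V)²:
  (2·δr/r)² = (2×0.0332)² = 0.00440;  (1·δh/h)² = (1×0.0971)² = 0.00942
δV/V = √(0.0138) = 0.118
V = 53.1 cm^3, so δV = 0.118 × 53.1 = 6.25 cm^3.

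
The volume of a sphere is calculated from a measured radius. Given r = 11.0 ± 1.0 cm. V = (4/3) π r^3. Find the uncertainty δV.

1520 cm^3

V ∝ r^3, so δV/V = |3| · δr/r = 3 × 0.0909 = 0.273.
V = 5580 cm^3, so δV = 0.273 × 5580 = 1520 cm^3.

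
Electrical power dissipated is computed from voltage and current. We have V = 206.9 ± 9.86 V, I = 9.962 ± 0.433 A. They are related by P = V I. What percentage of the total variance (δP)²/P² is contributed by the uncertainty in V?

(δP/P)² = (1·δV/V)² + (1·δI/I)²
  V term: (1×0.0477)² = 0.00227
  I term: (1×0.0435)² = 0.00189
Total = 0.00416. Share from V = 0.00227/0.00416 = 0.546.

54.6%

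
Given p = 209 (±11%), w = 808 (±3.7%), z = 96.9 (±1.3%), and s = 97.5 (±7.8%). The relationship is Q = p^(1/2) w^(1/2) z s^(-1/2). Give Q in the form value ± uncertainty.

Each factor contributes (exponent × relative error)² to (δQ/Q)²:
  (½·δp/p)² = (0.5×0.110)² = 0.00302;  (½·δw/w)² = (0.5×0.0370)² = 0.000342;  (1·δz/z)² = (1×0.0130)² = 0.000169;  (−½·δs/s)² = (-0.5×0.0780)² = 0.00152
δQ/Q = √(0.00506) = 0.0711
Q = 4030, so δQ = 0.0711 × 4030 = 287.

4030 ± 287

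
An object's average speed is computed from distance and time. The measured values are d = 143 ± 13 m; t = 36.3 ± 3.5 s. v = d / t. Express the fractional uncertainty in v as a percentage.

13.3%

Each factor contributes (exponent × relative error)² to (δv/v)²:
  (1·δd/d)² = (1×0.0909)² = 0.00826;  (-1·δt/t)² = (-1×0.0964)² = 0.00930
δv/v = √(0.0176) = 0.133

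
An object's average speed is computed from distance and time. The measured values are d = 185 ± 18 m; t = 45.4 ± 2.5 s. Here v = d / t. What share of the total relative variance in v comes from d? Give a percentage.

(δv/v)² = (1·δd/d)² + (-1·δt/t)²
  d term: (1×0.0973)² = 0.00947
  t term: (-1×0.0551)² = 0.00303
Total = 0.0125. Share from d = 0.00947/0.0125 = 0.757.

75.7%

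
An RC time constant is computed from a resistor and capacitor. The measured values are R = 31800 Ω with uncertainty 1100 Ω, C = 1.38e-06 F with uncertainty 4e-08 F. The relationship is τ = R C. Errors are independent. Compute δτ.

0.00198 s

Relative error in a monomial: (δτ/τ)² = Σ (nᵢ · δxᵢ/xᵢ)².
  (1·δR/R)² = (1×0.0346)² = 0.00120;  (1·δC/C)² = (1×0.0290)² = 0.000840
δτ/τ = √(0.00204) = 0.0451
τ = 0.0439 s, so δτ = 0.0451 × 0.0439 = 0.00198 s.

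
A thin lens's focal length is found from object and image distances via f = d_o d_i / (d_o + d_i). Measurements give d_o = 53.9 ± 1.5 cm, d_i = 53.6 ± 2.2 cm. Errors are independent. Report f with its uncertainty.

∂f/∂d_o = (d_i/(d_o+d_i))² = 0.249;  ∂f/∂d_i = (d_o/(d_o+d_i))² = 0.251
δf = √((∂f/∂d_o · δd_o)² + (∂f/∂d_i · δd_i)²) = √(0.139 + 0.306) = 0.667 cm
f = 26.9 cm.

26.9 ± 0.667 cm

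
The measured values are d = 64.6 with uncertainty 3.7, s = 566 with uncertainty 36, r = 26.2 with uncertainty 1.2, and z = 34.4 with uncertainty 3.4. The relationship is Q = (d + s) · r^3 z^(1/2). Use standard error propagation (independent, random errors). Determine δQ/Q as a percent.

Let u = d + s = 631. δu = √(δd² + δs²) = √(13.7 + 1300) = 36.2, so δu/u = 0.0574.
Q is then a monomial in u, r, z:
δQ/Q = √((δu/u)² + (3·δr/r)² + (½·δz/z)²) = √(0.00329 + 0.0189 + 0.00244) = 0.157

15.7%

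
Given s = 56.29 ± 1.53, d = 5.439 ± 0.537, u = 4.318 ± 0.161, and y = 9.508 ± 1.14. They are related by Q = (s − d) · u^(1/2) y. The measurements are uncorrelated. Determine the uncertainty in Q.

Let w = s − d = 50.85. δw = √(δs² + δd²) = √(2.34 + 0.288) = 1.62, so δw/w = 0.0319.
Q is then a monomial in w, u, y:
δQ/Q = √((δw/w)² + (½·δu/u)² + (1·δy/y)²) = √(0.00102 + 0.000348 + 0.0144) = 0.125
Q = 1005, so δQ = 0.125 × 1005 = 126.

126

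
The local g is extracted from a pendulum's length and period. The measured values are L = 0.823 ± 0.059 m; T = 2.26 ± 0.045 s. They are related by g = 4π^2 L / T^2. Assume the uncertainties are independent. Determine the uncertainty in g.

0.522 m/s^2

Each factor contributes (exponent × relative error)² to (δg/g)²:
  (1·δL/L)² = (1×0.0717)² = 0.00514;  (-2·δT/T)² = (-2×0.0199)² = 0.00159
δg/g = √(0.00673) = 0.0820
g = 6.36 m/s^2, so δg = 0.0820 × 6.36 = 0.522 m/s^2.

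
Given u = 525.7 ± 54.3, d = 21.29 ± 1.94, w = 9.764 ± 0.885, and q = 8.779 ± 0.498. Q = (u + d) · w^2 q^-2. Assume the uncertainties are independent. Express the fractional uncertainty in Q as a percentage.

Let h = u + d = 547.0. δh = √(δu² + δd²) = √(2950 + 3.76) = 54.3, so δh/h = 0.0993.
Q is then a monomial in h, w, q:
δQ/Q = √((δh/h)² + (2·δw/w)² + (-2·δq/q)²) = √(0.00987 + 0.0329 + 0.0129) = 0.236

23.6%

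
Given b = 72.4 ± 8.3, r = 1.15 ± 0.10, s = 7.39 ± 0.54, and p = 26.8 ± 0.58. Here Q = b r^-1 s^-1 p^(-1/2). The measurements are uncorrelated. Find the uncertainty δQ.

0.266

Q is a product of powers, so relative uncertainties combine in quadrature:
  (1·δb/b)² = (1×0.115)² = 0.0131;  (-1·δr/r)² = (-1×0.0870)² = 0.00756;  (-1·δs/s)² = (-1×0.0731)² = 0.00534;  (−½·δp/p)² = (-0.5×0.0216)² = 0.000117
δQ/Q = √(0.0262) = 0.162
Q = 1.65, so δQ = 0.162 × 1.65 = 0.266.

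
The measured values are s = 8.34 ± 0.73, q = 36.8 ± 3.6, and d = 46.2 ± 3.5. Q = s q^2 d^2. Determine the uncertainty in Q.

Each factor contributes (exponent × relative error)² to (δQ/Q)²:
  (1·δs/s)² = (1×0.0875)² = 0.00766;  (2·δq/q)² = (2×0.0978)² = 0.0383;  (2·δd/d)² = (2×0.0758)² = 0.0230
δQ/Q = √(0.0689) = 0.262
Q = 2.41e+07, so δQ = 0.262 × 2.41e+07 = 6.33e+06.

6.33e+06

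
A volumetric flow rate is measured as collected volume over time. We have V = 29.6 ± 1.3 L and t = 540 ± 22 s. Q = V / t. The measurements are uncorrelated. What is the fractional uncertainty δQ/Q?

0.0599

Relative error in a monomial: (δQ/Q)² = Σ (nᵢ · δxᵢ/xᵢ)².
  (1·δV/V)² = (1×0.0439)² = 0.00193;  (-1·δt/t)² = (-1×0.0407)² = 0.00166
δQ/Q = √(0.00359) = 0.0599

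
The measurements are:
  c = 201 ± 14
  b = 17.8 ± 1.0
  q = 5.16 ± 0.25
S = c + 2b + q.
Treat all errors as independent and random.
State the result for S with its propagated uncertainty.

S is a linear combination, so absolute uncertainties add in quadrature:
  (δc)² = 196;  (2·δb)² = 4.00;  (δq)² = 0.0625
δS = √(200) = 14.1
S = 242.

242 ± 14.1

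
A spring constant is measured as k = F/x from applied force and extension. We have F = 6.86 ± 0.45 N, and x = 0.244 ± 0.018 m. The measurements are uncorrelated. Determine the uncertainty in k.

2.78 N/m

Since k is a product/quotient, work with relative uncertainties:
  (1·δF/F)² = (1×0.0656)² = 0.00430;  (-1·δx/x)² = (-1×0.0738)² = 0.00544
δk/k = √(0.00975) = 0.0987
k = 28.1 N/m, so δk = 0.0987 × 28.1 = 2.78 N/m.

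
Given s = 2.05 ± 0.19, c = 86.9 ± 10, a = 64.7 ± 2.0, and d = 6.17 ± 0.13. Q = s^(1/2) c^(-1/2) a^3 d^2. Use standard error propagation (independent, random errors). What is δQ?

Since Q is a product/quotient, work with relative uncertainties:
  (½·δs/s)² = (0.5×0.0927)² = 0.00215;  (−½·δc/c)² = (-0.5×0.115)² = 0.00331;  (3·δa/a)² = (3×0.0309)² = 0.00860;  (2·δd/d)² = (2×0.0211)² = 0.00178
δQ/Q = √(0.0158) = 0.126
Q = 1.58e+06, so δQ = 0.126 × 1.58e+06 = 1.99e+05.

1.99e+05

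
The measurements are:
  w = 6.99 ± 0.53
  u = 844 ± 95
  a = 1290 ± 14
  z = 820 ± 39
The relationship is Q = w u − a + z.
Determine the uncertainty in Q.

802

Let p = w·u = 5900. δp/p = √((1·δw/w)² + (1·δu/u)²) = √(0.00575 + 0.0127) = 0.136, so δp = 801.
Q = p − a + z: δQ = √(δp² + δa² + δz²) = √(6.41e+05 + 196 + 1520) = 802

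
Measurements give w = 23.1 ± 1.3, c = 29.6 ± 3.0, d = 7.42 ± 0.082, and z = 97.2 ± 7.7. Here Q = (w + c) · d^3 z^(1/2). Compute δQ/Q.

Let u = w + c = 52.7. δu = √(δw² + δc²) = √(1.69 + 9.00) = 3.27, so δu/u = 0.0620.
Q is then a monomial in u, d, z:
δQ/Q = √((δu/u)² + (3·δd/d)² + (½·δz/z)²) = √(0.00385 + 0.00110 + 0.00157) = 0.0807

0.0807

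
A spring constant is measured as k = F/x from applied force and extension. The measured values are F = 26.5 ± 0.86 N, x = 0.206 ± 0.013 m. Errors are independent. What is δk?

Products/powers → add relative errors in quadrature, weighted by exponent:
  (1·δF/F)² = (1×0.0325)² = 0.00105;  (-1·δx/x)² = (-1×0.0631)² = 0.00398
δk/k = √(0.00504) = 0.0710
k = 129 N/m, so δk = 0.0710 × 129 = 9.13 N/m.

9.13 N/m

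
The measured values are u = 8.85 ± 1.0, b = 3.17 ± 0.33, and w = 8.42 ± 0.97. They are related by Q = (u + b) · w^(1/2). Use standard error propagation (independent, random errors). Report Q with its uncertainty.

34.9 ± 3.66

Let h = u + b = 12.0. δh = √(δu² + δb²) = √(1.00 + 0.109) = 1.05, so δh/h = 0.0876.
Q is then a monomial in h, w:
δQ/Q = √((δh/h)² + (½·δw/w)²) = √(0.00768 + 0.00332) = 0.105
Q = 34.9, so δQ = 0.105 × 34.9 = 3.66.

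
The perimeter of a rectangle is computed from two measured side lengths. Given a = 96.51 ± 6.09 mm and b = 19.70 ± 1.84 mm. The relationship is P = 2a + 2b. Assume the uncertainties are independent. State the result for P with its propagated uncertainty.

For a sum/difference, combine absolute errors in quadrature:
  (2·δa)² = 148;  (2·δb)² = 13.5
δP = √(162) = 12.7 mm
P = 232.4 mm.

232.4 ± 12.7 mm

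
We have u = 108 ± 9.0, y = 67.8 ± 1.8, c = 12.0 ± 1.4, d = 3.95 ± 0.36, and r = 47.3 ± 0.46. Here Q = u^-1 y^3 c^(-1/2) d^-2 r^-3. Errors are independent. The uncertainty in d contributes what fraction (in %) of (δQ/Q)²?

65.4%

(δQ/Q)² = (-1·δu/u)² + (3·δy/y)² + (−½·δc/c)² + (-2·δd/d)² + (-3·δr/r)²
  u term: (-1×0.0833)² = 0.00694
  y term: (3×0.0265)² = 0.00634
  c term: (-0.5×0.117)² = 0.00340
  d term: (-2×0.0911)² = 0.0332
  r term: (-3×0.00973)² = 0.000851
Total = 0.0508. Share from d = 0.0332/0.0508 = 0.654.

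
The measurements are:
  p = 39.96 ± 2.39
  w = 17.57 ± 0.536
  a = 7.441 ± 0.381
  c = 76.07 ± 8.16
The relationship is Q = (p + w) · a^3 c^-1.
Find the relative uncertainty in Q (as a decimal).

0.192

Let u = p + w = 57.53. δu = √(δp² + δw²) = √(5.71 + 0.287) = 2.45, so δu/u = 0.0426.
Q is then a monomial in u, a, c:
δQ/Q = √((δu/u)² + (3·δa/a)² + (-1·δc/c)²) = √(0.00181 + 0.0236 + 0.0115) = 0.192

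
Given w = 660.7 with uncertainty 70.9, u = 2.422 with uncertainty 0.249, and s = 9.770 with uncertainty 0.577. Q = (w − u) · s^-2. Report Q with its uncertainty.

6.896 ± 1.10

Let h = w − u = 658.3. δh = √(δw² + δu²) = √(5030 + 0.0620) = 70.9, so δh/h = 0.108.
Q is then a monomial in h, s:
δQ/Q = √((δh/h)² + (-2·δs/s)²) = √(0.0116 + 0.0140) = 0.160
Q = 6.896, so δQ = 0.160 × 6.896 = 1.10.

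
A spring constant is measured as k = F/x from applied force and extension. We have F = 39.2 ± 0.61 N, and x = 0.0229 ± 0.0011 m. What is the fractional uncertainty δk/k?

0.0505

Products/powers → add relative errors in quadrature, weighted by exponent:
  (1·δF/F)² = (1×0.0156)² = 0.000242;  (-1·δx/x)² = (-1×0.0480)² = 0.00231
δk/k = √(0.00255) = 0.0505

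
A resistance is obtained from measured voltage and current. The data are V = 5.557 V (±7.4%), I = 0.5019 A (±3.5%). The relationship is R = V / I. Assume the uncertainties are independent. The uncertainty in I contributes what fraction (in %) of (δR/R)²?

18.3%

(δR/R)² = (1·δV/V)² + (-1·δI/I)²
  V term: (1×0.0740)² = 0.00548
  I term: (-1×0.0350)² = 0.00123
Total = 0.00670. Share from I = 0.00123/0.00670 = 0.183.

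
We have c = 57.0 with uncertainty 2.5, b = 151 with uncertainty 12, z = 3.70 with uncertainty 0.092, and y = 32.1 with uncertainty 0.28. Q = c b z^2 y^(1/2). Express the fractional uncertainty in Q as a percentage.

10.4%

Products/powers → add relative errors in quadrature, weighted by exponent:
  (1·δc/c)² = (1×0.0439)² = 0.00192;  (1·δb/b)² = (1×0.0795)² = 0.00632;  (2·δz/z)² = (2×0.0249)² = 0.00247;  (½·δy/y)² = (0.5×0.00872)² = 1.9e-05
δQ/Q = √(0.0107) = 0.104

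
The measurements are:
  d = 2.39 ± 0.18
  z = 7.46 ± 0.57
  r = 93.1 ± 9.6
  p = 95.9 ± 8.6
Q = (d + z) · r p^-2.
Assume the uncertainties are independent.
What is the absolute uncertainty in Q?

Let u = d + z = 9.85. δu = √(δd² + δz²) = √(0.0324 + 0.325) = 0.598, so δu/u = 0.0607.
Q is then a monomial in u, r, p:
δQ/Q = √((δu/u)² + (1·δr/r)² + (-2·δp/p)²) = √(0.00368 + 0.0106 + 0.0322) = 0.216
Q = 0.0997, so δQ = 0.216 × 0.0997 = 0.0215.

0.0215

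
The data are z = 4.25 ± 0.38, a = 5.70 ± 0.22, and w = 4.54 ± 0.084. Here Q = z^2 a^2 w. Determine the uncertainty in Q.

Relative error in a monomial: (δQ/Q)² = Σ (nᵢ · δxᵢ/xᵢ)².
  (2·δz/z)² = (2×0.0894)² = 0.0320;  (2·δa/a)² = (2×0.0386)² = 0.00596;  (1·δw/w)² = (1×0.0185)² = 0.000342
δQ/Q = √(0.0383) = 0.196
Q = 2660, so δQ = 0.196 × 2660 = 521.

521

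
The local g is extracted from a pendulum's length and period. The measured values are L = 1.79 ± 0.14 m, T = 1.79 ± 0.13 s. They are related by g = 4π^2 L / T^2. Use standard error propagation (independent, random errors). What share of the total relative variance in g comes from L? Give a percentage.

(δg/g)² = (1·δL/L)² + (-2·δT/T)²
  L term: (1×0.0782)² = 0.00612
  T term: (-2×0.0726)² = 0.0211
Total = 0.0272. Share from L = 0.00612/0.0272 = 0.225.

22.5%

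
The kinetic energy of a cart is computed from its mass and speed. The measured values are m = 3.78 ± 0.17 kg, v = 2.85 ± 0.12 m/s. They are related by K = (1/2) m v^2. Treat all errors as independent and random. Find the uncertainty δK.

Each factor contributes (exponent × relative error)² to (δK/K)²:
  (1·δm/m)² = (1×0.0450)² = 0.00202;  (2·δv/v)² = (2×0.0421)² = 0.00709
δK/K = √(0.00911) = 0.0955
K = 15.4 J, so δK = 0.0955 × 15.4 = 1.47 J.

1.47 J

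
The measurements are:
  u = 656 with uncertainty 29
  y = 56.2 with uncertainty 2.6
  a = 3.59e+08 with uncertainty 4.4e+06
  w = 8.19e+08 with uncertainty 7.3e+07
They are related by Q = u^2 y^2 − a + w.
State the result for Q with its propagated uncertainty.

Let p = u^2·y^2 = 1.36e+09. δp/p = √((2·δu/u)² + (2·δy/y)²) = √(0.00782 + 0.00856) = 0.128, so δp = 1.74e+08.
Q = p − a + w: δQ = √(δp² + δa² + δw²) = √(3.03e+16 + 1.94e+13 + 5.33e+15) = 1.89e+08
Q = 1.82e+09.

(1.82 ± 0.189) × 10^9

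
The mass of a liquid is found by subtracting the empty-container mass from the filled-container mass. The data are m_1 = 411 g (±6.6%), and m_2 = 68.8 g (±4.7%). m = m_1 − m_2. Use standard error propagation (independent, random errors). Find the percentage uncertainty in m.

Sums and differences: (δm)² = Σ (cᵢ δxᵢ)².
  (δm_1)² = 736;  (δm_2)² = 10.5
δm = √(746) = 27.3 g
m = 342 g, so δm/m = 27.3/342 = 0.0798.

7.98%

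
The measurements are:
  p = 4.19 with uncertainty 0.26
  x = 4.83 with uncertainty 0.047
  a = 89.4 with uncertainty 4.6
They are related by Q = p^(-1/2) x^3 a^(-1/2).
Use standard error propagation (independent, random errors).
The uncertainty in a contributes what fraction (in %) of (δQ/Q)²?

(δQ/Q)² = (−½·δp/p)² + (3·δx/x)² + (−½·δa/a)²
  p term: (-0.5×0.0621)² = 0.000963
  x term: (3×0.00973)² = 0.000852
  a term: (-0.5×0.0515)² = 0.000662
Total = 0.00248. Share from a = 0.000662/0.00248 = 0.267.

26.7%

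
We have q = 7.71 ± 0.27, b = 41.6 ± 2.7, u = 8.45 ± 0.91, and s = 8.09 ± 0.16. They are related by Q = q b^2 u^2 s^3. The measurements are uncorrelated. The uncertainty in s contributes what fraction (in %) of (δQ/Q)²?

5.18%

(δQ/Q)² = (1·δq/q)² + (2·δb/b)² + (2·δu/u)² + (3·δs/s)²
  q term: (1×0.0350)² = 0.00123
  b term: (2×0.0649)² = 0.0169
  u term: (2×0.108)² = 0.0464
  s term: (3×0.0198)² = 0.00352
Total = 0.0680. Share from s = 0.00352/0.0680 = 0.0518.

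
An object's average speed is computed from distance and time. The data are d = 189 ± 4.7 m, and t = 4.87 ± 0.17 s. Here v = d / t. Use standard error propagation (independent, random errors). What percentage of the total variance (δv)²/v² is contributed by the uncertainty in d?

33.7%

(δv/v)² = (1·δd/d)² + (-1·δt/t)²
  d term: (1×0.0249)² = 0.000618
  t term: (-1×0.0349)² = 0.00122
Total = 0.00184. Share from d = 0.000618/0.00184 = 0.337.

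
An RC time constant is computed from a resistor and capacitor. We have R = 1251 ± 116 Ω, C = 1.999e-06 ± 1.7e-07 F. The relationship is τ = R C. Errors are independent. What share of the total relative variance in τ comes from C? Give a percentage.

45.7%

(δτ/τ)² = (1·δR/R)² + (1·δC/C)²
  R term: (1×0.0927)² = 0.00860
  C term: (1×0.0850)² = 0.00723
Total = 0.0158. Share from C = 0.00723/0.0158 = 0.457.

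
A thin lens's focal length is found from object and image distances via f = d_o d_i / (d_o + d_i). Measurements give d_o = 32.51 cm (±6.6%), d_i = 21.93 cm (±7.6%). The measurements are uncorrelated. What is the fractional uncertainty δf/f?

∂f/∂d_o = (d_i/(d_o+d_i))² = 0.162;  ∂f/∂d_i = (d_o/(d_o+d_i))² = 0.357
δf = √((∂f/∂d_o · δd_o)² + (∂f/∂d_i · δd_i)²) = √(0.121 + 0.353) = 0.689 cm
f = 13.10 cm, so δf/f = 0.689/13.10 = 0.0526.

0.0526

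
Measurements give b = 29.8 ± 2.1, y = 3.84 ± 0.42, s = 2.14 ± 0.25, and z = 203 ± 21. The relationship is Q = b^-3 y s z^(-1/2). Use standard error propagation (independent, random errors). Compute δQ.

5.89e-06

Since Q is a product/quotient, work with relative uncertainties:
  (-3·δb/b)² = (-3×0.0705)² = 0.0447;  (1·δy/y)² = (1×0.109)² = 0.0120;  (1·δs/s)² = (1×0.117)² = 0.0136;  (−½·δz/z)² = (-0.5×0.103)² = 0.00268
δQ/Q = √(0.0730) = 0.270
Q = 2.18e-05, so δQ = 0.270 × 2.18e-05 = 5.89e-06.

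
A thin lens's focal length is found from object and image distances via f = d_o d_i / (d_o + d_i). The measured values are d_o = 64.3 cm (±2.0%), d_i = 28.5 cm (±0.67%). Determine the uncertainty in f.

0.152 cm

∂f/∂d_o = (d_i/(d_o+d_i))² = 0.0943;  ∂f/∂d_i = (d_o/(d_o+d_i))² = 0.480
δf = √((∂f/∂d_o · δd_o)² + (∂f/∂d_i · δd_i)²) = √(0.0147 + 0.00840) = 0.152 cm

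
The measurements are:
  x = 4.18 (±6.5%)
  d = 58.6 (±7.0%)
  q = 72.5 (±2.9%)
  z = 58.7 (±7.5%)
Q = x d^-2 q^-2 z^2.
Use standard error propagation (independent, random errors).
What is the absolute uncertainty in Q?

0.000178

Each factor contributes (exponent × relative error)² to (δQ/Q)²:
  (1·δx/x)² = (1×0.0650)² = 0.00423;  (-2·δd/d)² = (-2×0.0700)² = 0.0196;  (-2·δq/q)² = (-2×0.0290)² = 0.00336;  (2·δz/z)² = (2×0.0750)² = 0.0225
δQ/Q = √(0.0497) = 0.223
Q = 0.000798, so δQ = 0.223 × 0.000798 = 0.000178.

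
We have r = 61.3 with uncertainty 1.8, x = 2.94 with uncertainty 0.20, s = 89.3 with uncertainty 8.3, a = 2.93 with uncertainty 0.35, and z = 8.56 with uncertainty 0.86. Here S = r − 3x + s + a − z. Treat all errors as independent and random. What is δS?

8.56

Each term contributes (cᵢ δxᵢ)² to (δS)²:
  (δr)² = 3.24;  (3·δx)² = 0.360;  (δs)² = 68.9;  (δa)² = 0.122;  (δz)² = 0.740
δS = √(73.4) = 8.56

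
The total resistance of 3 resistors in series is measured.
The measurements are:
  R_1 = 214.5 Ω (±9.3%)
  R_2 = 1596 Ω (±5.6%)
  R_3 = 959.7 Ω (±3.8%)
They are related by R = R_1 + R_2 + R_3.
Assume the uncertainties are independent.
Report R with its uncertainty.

Each term contributes (cᵢ δxᵢ)² to (δR)²:
  (δR_1)² = 398;  (δR_2)² = 7990;  (δR_3)² = 1330
δR = √(9720) = 98.6 Ω
R = 2770 Ω.

2770 ± 98.6 Ω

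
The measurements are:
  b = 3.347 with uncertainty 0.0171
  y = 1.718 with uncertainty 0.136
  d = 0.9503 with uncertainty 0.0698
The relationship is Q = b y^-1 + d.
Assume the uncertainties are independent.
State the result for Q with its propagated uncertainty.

Let p = b·y^-1 = 1.948. δp/p = √((1·δb/b)² + (-1·δy/y)²) = √(2.61e-05 + 0.00627) = 0.0793, so δp = 0.155.
Q = p + d: δQ = √(δp² + δd²) = √(0.0239 + 0.00487) = 0.170
Q = 2.898.

2.898 ± 0.170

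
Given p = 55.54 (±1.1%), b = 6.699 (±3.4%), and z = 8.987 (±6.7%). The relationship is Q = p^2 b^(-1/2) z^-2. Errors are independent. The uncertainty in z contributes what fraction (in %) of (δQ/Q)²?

(δQ/Q)² = (2·δp/p)² + (−½·δb/b)² + (-2·δz/z)²
  p term: (2×0.0110)² = 0.000484
  b term: (-0.5×0.0340)² = 0.000289
  z term: (-2×0.0670)² = 0.0180
Total = 0.0187. Share from z = 0.0180/0.0187 = 0.959.

95.9%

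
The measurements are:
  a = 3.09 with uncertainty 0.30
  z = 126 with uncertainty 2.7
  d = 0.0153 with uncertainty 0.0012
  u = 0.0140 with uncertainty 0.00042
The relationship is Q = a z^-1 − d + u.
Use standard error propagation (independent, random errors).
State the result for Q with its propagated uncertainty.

0.0232 ± 0.00275

Let p = a·z^-1 = 0.0245. δp/p = √((1·δa/a)² + (-1·δz/z)²) = √(0.00943 + 0.000459) = 0.0994, so δp = 0.00244.
Q = p − d + u: δQ = √(δp² + δd² + δu²) = √(5.95e-06 + 1.44e-06 + 1.76e-07) = 0.00275
Q = 0.0232.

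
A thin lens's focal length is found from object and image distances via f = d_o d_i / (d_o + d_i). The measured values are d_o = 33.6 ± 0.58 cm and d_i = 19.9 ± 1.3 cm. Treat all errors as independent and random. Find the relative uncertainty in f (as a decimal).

∂f/∂d_o = (d_i/(d_o+d_i))² = 0.138;  ∂f/∂d_i = (d_o/(d_o+d_i))² = 0.394
δf = √((∂f/∂d_o · δd_o)² + (∂f/∂d_i · δd_i)²) = √(0.00644 + 0.263) = 0.519 cm
f = 12.5 cm, so δf/f = 0.519/12.5 = 0.0415.

0.0415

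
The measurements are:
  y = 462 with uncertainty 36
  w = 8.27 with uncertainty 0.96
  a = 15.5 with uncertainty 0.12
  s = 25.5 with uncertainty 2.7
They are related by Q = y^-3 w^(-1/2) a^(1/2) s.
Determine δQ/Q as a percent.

26.3%

For a monomial Q ∝ y^-3, w^(-1/2), a^(1/2), s, fractional errors add in quadrature:
  (-3·δy/y)² = (-3×0.0779)² = 0.0546;  (−½·δw/w)² = (-0.5×0.116)² = 0.00337;  (½·δa/a)² = (0.5×0.00774)² = 1.5e-05;  (1·δs/s)² = (1×0.106)² = 0.0112
δQ/Q = √(0.0692) = 0.263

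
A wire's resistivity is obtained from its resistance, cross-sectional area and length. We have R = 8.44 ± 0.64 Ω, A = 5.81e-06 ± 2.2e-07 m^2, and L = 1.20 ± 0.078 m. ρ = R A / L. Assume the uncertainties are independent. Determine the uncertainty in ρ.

For a monomial ρ ∝ R, A, L^-1, fractional errors add in quadrature:
  (1·δR/R)² = (1×0.0758)² = 0.00575;  (1·δA/A)² = (1×0.0379)² = 0.00143;  (-1·δL/L)² = (-1×0.0650)² = 0.00423
δρ/ρ = √(0.0114) = 0.107
ρ = 4.09e-05 Ω·m, so δρ = 0.107 × 4.09e-05 = 4.36e-06 Ω·m.

4.36e-06 Ω·m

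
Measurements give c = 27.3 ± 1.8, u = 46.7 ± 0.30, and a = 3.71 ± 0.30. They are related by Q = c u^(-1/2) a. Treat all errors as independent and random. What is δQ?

Since Q is a product/quotient, work with relative uncertainties:
  (1·δc/c)² = (1×0.0659)² = 0.00435;  (−½·δu/u)² = (-0.5×0.00642)² = 1.03e-05;  (1·δa/a)² = (1×0.0809)² = 0.00654
δQ/Q = √(0.0109) = 0.104
Q = 14.8, so δQ = 0.104 × 14.8 = 1.55.

1.55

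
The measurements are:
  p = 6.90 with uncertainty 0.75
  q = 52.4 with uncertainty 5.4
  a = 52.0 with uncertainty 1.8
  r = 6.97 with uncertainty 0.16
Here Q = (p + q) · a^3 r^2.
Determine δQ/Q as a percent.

14.6%

Let u = p + q = 59.3. δu = √(δp² + δq²) = √(0.562 + 29.2) = 5.45, so δu/u = 0.0919.
Q is then a monomial in u, a, r:
δQ/Q = √((δu/u)² + (3·δa/a)² + (2·δr/r)²) = √(0.00845 + 0.0108 + 0.00211) = 0.146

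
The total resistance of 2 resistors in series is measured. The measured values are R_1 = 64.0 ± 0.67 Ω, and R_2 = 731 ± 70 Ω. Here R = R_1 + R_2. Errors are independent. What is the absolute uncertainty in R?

For a sum/difference, combine absolute errors in quadrature:
  (δR_1)² = 0.449;  (δR_2)² = 4900
δR = √(4900) = 70.0 Ω

70.0 Ω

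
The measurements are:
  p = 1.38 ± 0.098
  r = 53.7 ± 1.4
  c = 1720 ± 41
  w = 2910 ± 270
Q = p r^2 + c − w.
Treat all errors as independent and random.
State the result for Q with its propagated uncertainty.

2790 ± 444

Let h = p·r^2 = 3980. δh/h = √((1·δp/p)² + (2·δr/r)²) = √(0.00504 + 0.00272) = 0.0881, so δh = 351.
Q = h + c − w: δQ = √(δh² + δc² + δw²) = √(1.23e+05 + 1680 + 72900) = 444
Q = 2790.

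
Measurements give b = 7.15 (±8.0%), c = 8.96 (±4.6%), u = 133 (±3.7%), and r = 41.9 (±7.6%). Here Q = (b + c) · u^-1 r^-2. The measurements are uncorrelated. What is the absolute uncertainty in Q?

Let w = b + c = 16.1. δw = √(δb² + δc²) = √(0.327 + 0.170) = 0.705, so δw/w = 0.0438.
Q is then a monomial in w, u, r:
δQ/Q = √((δw/w)² + (-1·δu/u)² + (-2·δr/r)²) = √(0.00192 + 0.00137 + 0.0231) = 0.162
Q = 6.9e-05, so δQ = 0.162 × 6.9e-05 = 1.12e-05.

1.12e-05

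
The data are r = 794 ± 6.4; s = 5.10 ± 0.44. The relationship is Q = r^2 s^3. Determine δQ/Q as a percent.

25.9%

For a monomial Q ∝ r^2, s^3, fractional errors add in quadrature:
  (2·δr/r)² = (2×0.00806)² = 0.000260;  (3·δs/s)² = (3×0.0863)² = 0.0670
δQ/Q = √(0.0672) = 0.259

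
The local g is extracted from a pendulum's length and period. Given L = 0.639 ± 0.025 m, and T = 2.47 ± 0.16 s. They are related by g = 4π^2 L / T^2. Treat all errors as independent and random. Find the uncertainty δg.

Products/powers → add relative errors in quadrature, weighted by exponent:
  (1·δL/L)² = (1×0.0391)² = 0.00153;  (-2·δT/T)² = (-2×0.0648)² = 0.0168
δg/g = √(0.0183) = 0.135
g = 4.13 m/s^2, so δg = 0.135 × 4.13 = 0.560 m/s^2.

0.560 m/s^2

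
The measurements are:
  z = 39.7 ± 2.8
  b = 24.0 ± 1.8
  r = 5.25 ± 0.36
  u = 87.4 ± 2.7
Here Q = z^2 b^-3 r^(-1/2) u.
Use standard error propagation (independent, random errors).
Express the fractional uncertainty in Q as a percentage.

27.0%

For a monomial Q ∝ z^2, b^-3, r^(-1/2), u, fractional errors add in quadrature:
  (2·δz/z)² = (2×0.0705)² = 0.0199;  (-3·δb/b)² = (-3×0.0750)² = 0.0506;  (−½·δr/r)² = (-0.5×0.0686)² = 0.00118;  (1·δu/u)² = (1×0.0309)² = 0.000954
δQ/Q = √(0.0727) = 0.270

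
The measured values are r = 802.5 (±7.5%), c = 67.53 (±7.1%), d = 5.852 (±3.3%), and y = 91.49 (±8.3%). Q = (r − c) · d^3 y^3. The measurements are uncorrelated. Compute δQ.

3.16e+10

Let u = r − c = 735.0. δu = √(δr² + δc²) = √(3620 + 23.0) = 60.4, so δu/u = 0.0822.
Q is then a monomial in u, d, y:
δQ/Q = √((δu/u)² + (3·δd/d)² + (3·δy/y)²) = √(0.00675 + 0.00980 + 0.0620) = 0.280
Q = 1.128e+11, so δQ = 0.280 × 1.128e+11 = 3.16e+10.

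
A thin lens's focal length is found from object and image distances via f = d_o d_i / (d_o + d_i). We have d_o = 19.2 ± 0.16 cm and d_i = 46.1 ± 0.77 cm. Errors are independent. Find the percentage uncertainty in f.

∂f/∂d_o = (d_i/(d_o+d_i))² = 0.498;  ∂f/∂d_i = (d_o/(d_o+d_i))² = 0.0865
δf = √((∂f/∂d_o · δd_o)² + (∂f/∂d_i · δd_i)²) = √(0.00636 + 0.00443) = 0.104 cm
f = 13.6 cm, so δf/f = 0.104/13.6 = 0.00766.

0.766%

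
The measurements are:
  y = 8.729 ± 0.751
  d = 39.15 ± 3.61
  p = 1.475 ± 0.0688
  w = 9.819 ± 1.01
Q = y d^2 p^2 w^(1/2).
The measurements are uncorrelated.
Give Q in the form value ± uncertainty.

Q is a product of powers, so relative uncertainties combine in quadrature:
  (1·δy/y)² = (1×0.0860)² = 0.00740;  (2·δd/d)² = (2×0.0922)² = 0.0340;  (2·δp/p)² = (2×0.0466)² = 0.00870;  (½·δw/w)² = (0.5×0.103)² = 0.00265
δQ/Q = √(0.0528) = 0.230
Q = 91210, so δQ = 0.230 × 91210 = 21000.

91210 ± 21000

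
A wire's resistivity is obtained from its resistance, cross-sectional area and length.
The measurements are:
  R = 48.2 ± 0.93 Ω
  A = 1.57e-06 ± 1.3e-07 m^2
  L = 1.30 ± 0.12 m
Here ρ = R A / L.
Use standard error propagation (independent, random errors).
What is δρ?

ρ is a product of powers, so relative uncertainties combine in quadrature:
  (1·δR/R)² = (1×0.0193)² = 0.000372;  (1·δA/A)² = (1×0.0828)² = 0.00686;  (-1·δL/L)² = (-1×0.0923)² = 0.00852
δρ/ρ = √(0.0157) = 0.125
ρ = 5.82e-05 Ω·m, so δρ = 0.125 × 5.82e-05 = 7.31e-06 Ω·m.

7.31e-06 Ω·m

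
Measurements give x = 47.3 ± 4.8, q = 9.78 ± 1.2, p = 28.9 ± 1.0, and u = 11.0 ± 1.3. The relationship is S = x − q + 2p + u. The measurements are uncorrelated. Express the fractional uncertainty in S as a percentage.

5.17%

For a sum/difference, combine absolute errors in quadrature:
  (δx)² = 23.0;  (δq)² = 1.44;  (2·δp)² = 4.00;  (δu)² = 1.69
δS = √(30.2) = 5.49
S = 106, so δS/S = 5.49/106 = 0.0517.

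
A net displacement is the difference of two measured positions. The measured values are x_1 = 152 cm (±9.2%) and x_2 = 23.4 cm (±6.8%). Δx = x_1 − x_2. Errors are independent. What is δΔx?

14.1 cm

Sums and differences: (δΔx)² = Σ (cᵢ δxᵢ)².
  (δx_1)² = 196;  (δx_2)² = 2.53
δΔx = √(198) = 14.1 cm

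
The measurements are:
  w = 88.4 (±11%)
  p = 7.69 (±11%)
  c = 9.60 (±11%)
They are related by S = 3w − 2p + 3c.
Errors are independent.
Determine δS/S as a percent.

Absolute uncertainties add in quadrature for a linear combination:
  (3·δw)² = 851;  (2·δp)² = 2.86;  (3·δc)² = 10.0
δS = √(864) = 29.4
S = 279, so δS/S = 29.4/279 = 0.105.

10.5%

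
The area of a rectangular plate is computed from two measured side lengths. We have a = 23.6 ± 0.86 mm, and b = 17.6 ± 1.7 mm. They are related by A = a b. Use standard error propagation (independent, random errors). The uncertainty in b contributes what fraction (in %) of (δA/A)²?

87.5%

(δA/A)² = (1·δa/a)² + (1·δb/b)²
  a term: (1×0.0364)² = 0.00133
  b term: (1×0.0966)² = 0.00933
Total = 0.0107. Share from b = 0.00933/0.0107 = 0.875.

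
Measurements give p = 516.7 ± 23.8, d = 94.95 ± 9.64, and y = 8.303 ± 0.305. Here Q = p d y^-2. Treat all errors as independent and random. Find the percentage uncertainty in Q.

For a monomial Q ∝ p, d, y^-2, fractional errors add in quadrature:
  (1·δp/p)² = (1×0.0461)² = 0.00212;  (1·δd/d)² = (1×0.102)² = 0.0103;  (-2·δy/y)² = (-2×0.0367)² = 0.00540
δQ/Q = √(0.0178) = 0.134

13.4%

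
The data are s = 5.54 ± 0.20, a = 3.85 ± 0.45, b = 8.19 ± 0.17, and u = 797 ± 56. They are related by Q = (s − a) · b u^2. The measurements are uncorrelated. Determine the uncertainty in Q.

2.85e+06

Let w = s − a = 1.69. δw = √(δs² + δa²) = √(0.0400 + 0.203) = 0.492, so δw/w = 0.291.
Q is then a monomial in w, b, u:
δQ/Q = √((δw/w)² + (1·δb/b)² + (2·δu/u)²) = √(0.0849 + 0.000431 + 0.0197) = 0.324
Q = 8.79e+06, so δQ = 0.324 × 8.79e+06 = 2.85e+06.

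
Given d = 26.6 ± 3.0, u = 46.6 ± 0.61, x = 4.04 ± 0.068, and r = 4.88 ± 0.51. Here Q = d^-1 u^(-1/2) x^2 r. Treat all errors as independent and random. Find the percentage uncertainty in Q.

15.8%

Q is a product of powers, so relative uncertainties combine in quadrature:
  (-1·δd/d)² = (-1×0.113)² = 0.0127;  (−½·δu/u)² = (-0.5×0.0131)² = 4.28e-05;  (2·δx/x)² = (2×0.0168)² = 0.00113;  (1·δr/r)² = (1×0.105)² = 0.0109
δQ/Q = √(0.0248) = 0.158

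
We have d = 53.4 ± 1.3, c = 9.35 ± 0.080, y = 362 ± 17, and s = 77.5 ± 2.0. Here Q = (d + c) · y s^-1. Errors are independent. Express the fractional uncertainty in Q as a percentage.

Let u = d + c = 62.8. δu = √(δd² + δc²) = √(1.69 + 0.00640) = 1.30, so δu/u = 0.0208.
Q is then a monomial in u, y, s:
δQ/Q = √((δu/u)² + (1·δy/y)² + (-1·δs/s)²) = √(0.000431 + 0.00221 + 0.000666) = 0.0575

5.75%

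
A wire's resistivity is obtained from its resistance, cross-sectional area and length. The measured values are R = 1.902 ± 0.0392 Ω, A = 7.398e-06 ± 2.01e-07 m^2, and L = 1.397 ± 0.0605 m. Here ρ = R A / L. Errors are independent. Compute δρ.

5.55e-07 Ω·m

Products/powers → add relative errors in quadrature, weighted by exponent:
  (1·δR/R)² = (1×0.0206)² = 0.000425;  (1·δA/A)² = (1×0.0272)² = 0.000738;  (-1·δL/L)² = (-1×0.0433)² = 0.00188
δρ/ρ = √(0.00304) = 0.0551
ρ = 1.007e-05 Ω·m, so δρ = 0.0551 × 1.007e-05 = 5.55e-07 Ω·m.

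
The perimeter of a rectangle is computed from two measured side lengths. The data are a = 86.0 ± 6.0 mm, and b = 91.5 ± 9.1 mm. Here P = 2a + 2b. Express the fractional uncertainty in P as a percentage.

Each term contributes (cᵢ δxᵢ)² to (δP)²:
  (2·δa)² = 144;  (2·δb)² = 331
δP = √(475) = 21.8 mm
P = 355 mm, so δP/P = 21.8/355 = 0.0614.

6.14%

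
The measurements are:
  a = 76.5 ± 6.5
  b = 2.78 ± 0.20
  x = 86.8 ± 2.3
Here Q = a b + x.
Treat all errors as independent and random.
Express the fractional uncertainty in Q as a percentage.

Let p = a·b = 213. δp/p = √((1·δa/a)² + (1·δb/b)²) = √(0.00722 + 0.00518) = 0.111, so δp = 23.7.
Q = p + x: δQ = √(δp² + δx²) = √(561 + 5.29) = 23.8
Q = 299, so δQ/Q = 23.8/299 = 0.0794.

7.94%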